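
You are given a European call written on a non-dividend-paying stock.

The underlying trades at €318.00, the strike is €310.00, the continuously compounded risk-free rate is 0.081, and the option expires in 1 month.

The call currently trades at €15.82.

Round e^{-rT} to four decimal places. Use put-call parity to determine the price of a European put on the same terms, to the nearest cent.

€5.74

e^(−rT) = e^(−0.081·0.08333) = 0.9933
Put-call parity: C − P = S − K·e^(−rT) = 318 − 310·0.9933 = 318 − 307.9230 = 10.0770
P = C − (C − P) = 15.82 − (10.0770) = 5.7430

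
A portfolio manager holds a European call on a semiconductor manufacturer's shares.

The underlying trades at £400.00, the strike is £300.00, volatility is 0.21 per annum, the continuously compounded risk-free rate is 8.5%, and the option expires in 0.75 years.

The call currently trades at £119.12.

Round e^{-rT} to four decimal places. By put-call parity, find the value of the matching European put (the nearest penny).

e^(−rT) = e^(−0.085·0.75) = 0.9382
Put-call parity: C − P = S − K·e^(−rT) = 400 − 300·0.9382 = 400 − 281.4600 = 118.5400
P = C − (C − P) = 119.12 − (118.5400) = 0.5800

£0.58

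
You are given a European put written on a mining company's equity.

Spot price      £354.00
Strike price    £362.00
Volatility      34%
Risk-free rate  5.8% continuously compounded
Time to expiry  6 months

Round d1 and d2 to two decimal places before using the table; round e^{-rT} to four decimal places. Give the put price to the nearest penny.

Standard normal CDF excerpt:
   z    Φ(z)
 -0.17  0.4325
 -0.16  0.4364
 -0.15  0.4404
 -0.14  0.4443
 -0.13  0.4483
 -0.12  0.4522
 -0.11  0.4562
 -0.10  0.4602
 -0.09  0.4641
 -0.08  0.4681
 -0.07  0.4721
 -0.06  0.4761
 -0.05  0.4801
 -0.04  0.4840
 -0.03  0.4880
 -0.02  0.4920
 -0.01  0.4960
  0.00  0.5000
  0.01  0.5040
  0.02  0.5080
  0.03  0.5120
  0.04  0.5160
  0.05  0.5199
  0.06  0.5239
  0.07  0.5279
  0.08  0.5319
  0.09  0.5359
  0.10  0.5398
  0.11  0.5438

T = 0.5;  σ√T = 0.2404
d₁ = [ln(354/362) + (0.058 + 0.34²/2)·0.5] / 0.2404 = [-0.0223 + 0.0579] / 0.2404 = 0.1479 ≈ 0.15
d₂ = d₁ − σ√T = 0.1479 − 0.2404 = -0.0925 ≈ -0.09
e^(−rT) = e^(−0.058·0.5) = 0.9714
N(−d₂) = N(0.09) = 0.5359;  N(−d₁) = N(-0.15) = 0.4404
P = 362·0.9714·0.5359 − 354·0.4404 = 188.4475 − 155.9016 = 32.5459

£32.55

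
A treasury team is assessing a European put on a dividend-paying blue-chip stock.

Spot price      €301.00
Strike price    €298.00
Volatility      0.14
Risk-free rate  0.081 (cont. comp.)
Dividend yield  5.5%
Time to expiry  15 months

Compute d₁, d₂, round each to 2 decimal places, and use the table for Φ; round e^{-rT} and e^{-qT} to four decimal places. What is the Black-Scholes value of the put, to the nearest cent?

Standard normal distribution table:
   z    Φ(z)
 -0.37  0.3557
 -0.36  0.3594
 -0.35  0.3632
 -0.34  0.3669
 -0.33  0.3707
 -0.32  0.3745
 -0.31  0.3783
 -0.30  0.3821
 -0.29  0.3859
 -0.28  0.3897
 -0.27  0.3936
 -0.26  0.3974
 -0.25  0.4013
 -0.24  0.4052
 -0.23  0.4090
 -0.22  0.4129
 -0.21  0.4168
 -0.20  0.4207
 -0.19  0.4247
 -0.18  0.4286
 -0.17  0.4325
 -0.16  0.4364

σ√T = 0.14·√1.25 = 0.1565
d₁ = [ln(301/298) + (0.081 − 0.055 + 0.14²/2)·1.25] / 0.1565 = [0.0100 + 0.0448] / 0.1565 = 0.3499 ⇒ 0.35
d₂ = d₁ − σ√T = 0.3499 − 0.1565 = 0.1934 ⇒ 0.19
exp(−qT) = exp(−0.055·1.25) = 0.9336;  exp(−rT) = exp(−0.081·1.25) = 0.9037
N(−d₂) = N(-0.19) = 0.4247;  N(−d₁) = N(-0.35) = 0.3632
P = 298·0.9037·0.4247 − 301·0.9336·0.3632 = 114.3728 − 102.0641 = 12.3087

€12.31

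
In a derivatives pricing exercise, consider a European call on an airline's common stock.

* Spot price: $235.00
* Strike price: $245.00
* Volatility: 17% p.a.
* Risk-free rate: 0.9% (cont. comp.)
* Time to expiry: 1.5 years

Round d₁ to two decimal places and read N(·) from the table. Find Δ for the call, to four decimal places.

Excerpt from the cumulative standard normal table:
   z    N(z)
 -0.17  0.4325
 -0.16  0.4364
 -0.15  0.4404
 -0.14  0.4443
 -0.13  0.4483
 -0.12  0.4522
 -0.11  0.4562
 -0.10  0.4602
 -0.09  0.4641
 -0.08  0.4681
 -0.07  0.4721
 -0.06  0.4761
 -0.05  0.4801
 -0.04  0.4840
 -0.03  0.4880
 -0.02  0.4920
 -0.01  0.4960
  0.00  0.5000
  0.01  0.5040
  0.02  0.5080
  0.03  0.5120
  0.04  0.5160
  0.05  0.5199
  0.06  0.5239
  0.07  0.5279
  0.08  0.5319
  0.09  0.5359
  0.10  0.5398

σ√T = 0.17·√1.5 = 0.2082
ln(S/K) + (r + σ²/2)T = ln(235/245) + (0.009 + 0.17²/2)·1.5 = -0.0417 + 0.0352 = -0.0065
d₁ = -0.0065 / 0.2082 = -0.0312 → -0.03
N(d₁) = N(-0.03) = 0.4880
Δ_call = N(d₁) = 0.4880

0.4880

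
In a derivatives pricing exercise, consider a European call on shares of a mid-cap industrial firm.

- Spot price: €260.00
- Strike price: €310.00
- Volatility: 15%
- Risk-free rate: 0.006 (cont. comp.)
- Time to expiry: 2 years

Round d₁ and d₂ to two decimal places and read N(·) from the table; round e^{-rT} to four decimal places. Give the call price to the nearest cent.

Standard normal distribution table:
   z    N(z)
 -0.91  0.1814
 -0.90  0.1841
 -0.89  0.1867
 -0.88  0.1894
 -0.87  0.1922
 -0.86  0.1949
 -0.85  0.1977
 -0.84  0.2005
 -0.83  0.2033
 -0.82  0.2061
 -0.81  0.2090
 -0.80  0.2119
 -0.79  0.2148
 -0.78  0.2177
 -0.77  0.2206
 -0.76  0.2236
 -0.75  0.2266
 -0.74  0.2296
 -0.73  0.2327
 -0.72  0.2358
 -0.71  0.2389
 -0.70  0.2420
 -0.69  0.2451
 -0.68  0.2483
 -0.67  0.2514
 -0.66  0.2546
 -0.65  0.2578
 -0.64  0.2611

σ√T = 0.15 × 1.4142 = 0.2121
d₁ = [ln(260/310) + (0.006 + ½·0.15²)·2] / (σ√T) = (-0.1759 + 0.0345) / 0.2121 = -0.6665 ⇒ -0.67
d₂ = -0.6665 − 0.2121 = -0.8787 ⇒ -0.88
e^(−rT) = e^(−0.006·2) = 0.9881
C = 260·N(-0.67) − 310·0.9881·N(-0.88) = 260·0.2514 − 310·0.9881·0.1894 = 65.3640 − 58.0153 = 7.3487

€7.35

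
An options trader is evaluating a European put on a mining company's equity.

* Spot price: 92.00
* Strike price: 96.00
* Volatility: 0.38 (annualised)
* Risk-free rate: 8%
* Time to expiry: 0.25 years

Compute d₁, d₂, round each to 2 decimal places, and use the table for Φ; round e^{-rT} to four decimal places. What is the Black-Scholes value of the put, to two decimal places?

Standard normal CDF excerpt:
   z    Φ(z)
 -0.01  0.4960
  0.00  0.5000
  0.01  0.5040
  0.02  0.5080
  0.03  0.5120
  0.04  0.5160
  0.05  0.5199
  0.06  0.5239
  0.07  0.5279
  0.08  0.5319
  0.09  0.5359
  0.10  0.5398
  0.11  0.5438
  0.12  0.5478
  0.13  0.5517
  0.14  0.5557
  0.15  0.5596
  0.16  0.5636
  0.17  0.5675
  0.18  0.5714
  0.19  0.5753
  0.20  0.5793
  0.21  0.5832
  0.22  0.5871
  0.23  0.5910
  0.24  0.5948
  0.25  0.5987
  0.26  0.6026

8.14

T = 0.25;  σ√T = 0.1900
ln(S/K) + (r + σ²/2)T = ln(92/96) + (0.08 + 0.38²/2)·0.25 = -0.0426 + 0.0381 = -0.0045
d₁ = -0.0045 / 0.1900 = -0.0237 → -0.02
d₂ = d₁ − σ√T = -0.0237 − 0.1900 = -0.2137 → -0.21
exp(−rT) = exp(−0.08·0.25) = 0.9802
N(−d₂) = N(0.21) = 0.5832;  N(−d₁) = N(0.02) = 0.5080
P = 96·0.9802·0.5832 − 92·0.5080 = 54.8787 − 46.7360 = 8.1427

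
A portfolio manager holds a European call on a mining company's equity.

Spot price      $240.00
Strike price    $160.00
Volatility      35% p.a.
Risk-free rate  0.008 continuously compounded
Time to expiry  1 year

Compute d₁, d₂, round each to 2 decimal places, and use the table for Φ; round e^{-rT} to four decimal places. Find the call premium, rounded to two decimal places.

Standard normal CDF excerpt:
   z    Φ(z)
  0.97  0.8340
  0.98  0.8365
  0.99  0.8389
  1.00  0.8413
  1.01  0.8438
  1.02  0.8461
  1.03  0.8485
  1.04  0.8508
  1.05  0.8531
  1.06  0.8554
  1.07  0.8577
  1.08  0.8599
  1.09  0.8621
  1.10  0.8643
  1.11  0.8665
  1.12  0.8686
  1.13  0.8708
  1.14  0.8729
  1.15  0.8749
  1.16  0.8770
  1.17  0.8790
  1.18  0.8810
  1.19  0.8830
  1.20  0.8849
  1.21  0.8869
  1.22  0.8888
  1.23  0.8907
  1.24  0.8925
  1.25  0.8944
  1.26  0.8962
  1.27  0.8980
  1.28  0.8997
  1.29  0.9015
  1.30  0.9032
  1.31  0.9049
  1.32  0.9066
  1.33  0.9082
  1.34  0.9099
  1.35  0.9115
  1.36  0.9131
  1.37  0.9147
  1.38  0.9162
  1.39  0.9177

σ√T = 0.35 × 1.0000 = 0.3500
ln(S/K) + (r + σ²/2)T = ln(240/160) + (0.008 + 0.35²/2)·1 = 0.4055 + 0.0692 = 0.4747
d₁ = 0.4747 / 0.3500 = 1.3563 which rounds to 1.36
d₂ = d₁ − σ√T = 1.3563 − 0.3500 = 1.0063 which rounds to 1.01
e^(−rT) = e^(−0.008·1) = 0.9920
N(d₁) = N(1.36) = 0.9131;  N(d₂) = N(1.01) = 0.8438
C = 240·0.9131 − 160·0.9920·0.8438 = 219.1440 − 133.9279 = 85.2161

$85.22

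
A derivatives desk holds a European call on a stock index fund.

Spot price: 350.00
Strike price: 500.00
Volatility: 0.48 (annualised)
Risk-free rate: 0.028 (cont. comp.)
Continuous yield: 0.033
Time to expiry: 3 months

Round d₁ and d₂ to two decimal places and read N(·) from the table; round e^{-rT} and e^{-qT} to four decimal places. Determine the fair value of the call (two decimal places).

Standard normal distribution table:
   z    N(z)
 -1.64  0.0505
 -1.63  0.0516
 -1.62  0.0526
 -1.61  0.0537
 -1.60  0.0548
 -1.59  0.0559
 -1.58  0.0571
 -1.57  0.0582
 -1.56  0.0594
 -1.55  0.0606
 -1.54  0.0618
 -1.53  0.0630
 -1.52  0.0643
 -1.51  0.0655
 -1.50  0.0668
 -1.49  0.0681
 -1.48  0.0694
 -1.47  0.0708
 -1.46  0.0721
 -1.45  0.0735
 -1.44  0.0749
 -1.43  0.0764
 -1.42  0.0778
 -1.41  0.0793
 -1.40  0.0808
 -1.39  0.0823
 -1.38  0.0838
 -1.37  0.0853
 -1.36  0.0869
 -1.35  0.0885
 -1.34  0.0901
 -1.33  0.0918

T = 0.25;  σ√T = 0.2400
d₁ = [ln(350/500) + (0.028 − 0.033 + ½·0.48²)·0.25] / (σ√T) = (-0.3567 + 0.0275) / 0.2400 = -1.3714 which rounds to -1.37
d₂ = -1.3714 − 0.2400 = -1.6114 which rounds to -1.61
exp(−qT) = exp(−0.033·0.25) = 0.9918;  exp(−rT) = exp(−0.028·0.25) = 0.9930
N(d₁) = N(-1.37) = 0.0853;  N(d₂) = N(-1.61) = 0.0537
C = 350·0.9918·0.0853 − 500·0.9930·0.0537 = 29.6102 − 26.6620 = 2.9481

2.95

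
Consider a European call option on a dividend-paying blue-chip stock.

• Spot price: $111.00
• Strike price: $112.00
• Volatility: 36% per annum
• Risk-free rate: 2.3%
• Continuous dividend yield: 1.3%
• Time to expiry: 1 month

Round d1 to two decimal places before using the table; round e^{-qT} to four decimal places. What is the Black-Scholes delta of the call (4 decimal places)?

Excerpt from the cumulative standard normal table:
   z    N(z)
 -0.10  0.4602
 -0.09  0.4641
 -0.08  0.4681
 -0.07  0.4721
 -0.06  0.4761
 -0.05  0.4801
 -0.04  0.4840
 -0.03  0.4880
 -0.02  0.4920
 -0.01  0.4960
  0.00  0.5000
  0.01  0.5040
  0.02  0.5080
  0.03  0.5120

0.4875

σ√T = 0.36 × 0.2887 = 0.1039
d₁ = [ln(111/112) + (0.023 − 0.013 + 0.36²/2)·0.08333] / 0.1039 = [-0.0090 + 0.0062] / 0.1039 = -0.0263 → -0.03
N(d₁) = N(-0.03) = 0.4880
Δ_call = e^(−qT)·N(d₁) = 0.9989·0.4880 = 0.4875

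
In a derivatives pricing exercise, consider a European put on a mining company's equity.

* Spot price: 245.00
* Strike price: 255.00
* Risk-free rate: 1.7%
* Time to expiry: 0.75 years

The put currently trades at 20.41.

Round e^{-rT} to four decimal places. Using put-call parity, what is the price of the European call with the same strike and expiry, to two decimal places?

13.65

exp(−rT) = exp(−0.017·0.75) = 0.9873
Put-call parity: C − P = S − K·e^(−rT) = 245 − 255·0.9873 = 245 − 251.7615 = -6.7615
C = P + (C − P) = 20.41 + (-6.7615) = 13.6485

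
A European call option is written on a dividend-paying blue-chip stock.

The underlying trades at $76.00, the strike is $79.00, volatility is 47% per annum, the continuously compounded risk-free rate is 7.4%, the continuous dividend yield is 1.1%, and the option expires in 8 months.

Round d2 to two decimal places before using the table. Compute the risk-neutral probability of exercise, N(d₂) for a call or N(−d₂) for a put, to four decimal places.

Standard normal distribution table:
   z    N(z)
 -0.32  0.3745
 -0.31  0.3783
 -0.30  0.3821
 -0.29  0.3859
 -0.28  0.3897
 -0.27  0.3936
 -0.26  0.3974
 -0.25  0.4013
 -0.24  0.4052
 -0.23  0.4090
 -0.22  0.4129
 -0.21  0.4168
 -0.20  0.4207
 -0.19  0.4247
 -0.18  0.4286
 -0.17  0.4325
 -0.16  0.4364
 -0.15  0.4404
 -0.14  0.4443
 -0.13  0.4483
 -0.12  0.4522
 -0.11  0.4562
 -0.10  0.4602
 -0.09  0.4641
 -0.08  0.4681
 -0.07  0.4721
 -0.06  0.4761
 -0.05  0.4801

0.4286

σ√T = 0.47 × 0.8165 = 0.3838
ln(S/K) + (r − q + σ²/2)T = ln(76/79) + (0.074 − 0.011 + 0.47²/2)·0.6667 = -0.0387 + 0.1156 = 0.0769
d₁ = 0.0769 / 0.3838 = 0.2004 which rounds to 0.20
d₂ = d₁ − σ√T = 0.2004 − 0.3838 = -0.1833 which rounds to -0.18
Risk-neutral Pr[S_T > K] = N(d₂) = N(-0.18) = 0.4286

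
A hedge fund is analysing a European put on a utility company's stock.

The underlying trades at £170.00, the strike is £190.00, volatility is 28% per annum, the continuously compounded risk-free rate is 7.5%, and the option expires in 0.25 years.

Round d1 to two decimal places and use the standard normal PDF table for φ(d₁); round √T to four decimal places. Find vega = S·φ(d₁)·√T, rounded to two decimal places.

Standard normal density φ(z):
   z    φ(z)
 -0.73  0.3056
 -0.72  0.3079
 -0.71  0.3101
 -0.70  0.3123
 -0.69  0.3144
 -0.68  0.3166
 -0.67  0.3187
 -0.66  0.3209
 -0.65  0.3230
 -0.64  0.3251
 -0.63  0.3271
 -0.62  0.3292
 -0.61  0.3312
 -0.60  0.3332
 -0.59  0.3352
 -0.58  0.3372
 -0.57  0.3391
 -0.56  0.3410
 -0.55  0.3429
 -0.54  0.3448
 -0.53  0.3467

T = 0.25;  σ√T = 0.1400
d₁ = [ln(170/190) + (0.075 + ½·0.28²)·0.25] / (σ√T) = (-0.1112 + 0.0285) / 0.1400 = -0.5905 → -0.59
√T = √0.25 = 0.5000
φ(d₁) = φ(-0.59) = 0.3352
vega = S·φ(d₁)·√T = 170·0.3352·0.5000 = 28.4920

28.49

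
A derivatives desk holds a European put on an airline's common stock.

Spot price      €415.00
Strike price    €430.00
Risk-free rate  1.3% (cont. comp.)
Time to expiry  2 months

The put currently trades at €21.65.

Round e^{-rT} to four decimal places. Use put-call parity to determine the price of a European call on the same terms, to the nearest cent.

€7.60

e^(−rT) = e^(−0.013·0.1667) = 0.9978
Put-call parity: C − P = S − K·e^(−rT) = 415 − 430·0.9978 = 415 − 429.0540 = -14.0540
C = P + (C − P) = 21.65 + (-14.0540) = 7.5960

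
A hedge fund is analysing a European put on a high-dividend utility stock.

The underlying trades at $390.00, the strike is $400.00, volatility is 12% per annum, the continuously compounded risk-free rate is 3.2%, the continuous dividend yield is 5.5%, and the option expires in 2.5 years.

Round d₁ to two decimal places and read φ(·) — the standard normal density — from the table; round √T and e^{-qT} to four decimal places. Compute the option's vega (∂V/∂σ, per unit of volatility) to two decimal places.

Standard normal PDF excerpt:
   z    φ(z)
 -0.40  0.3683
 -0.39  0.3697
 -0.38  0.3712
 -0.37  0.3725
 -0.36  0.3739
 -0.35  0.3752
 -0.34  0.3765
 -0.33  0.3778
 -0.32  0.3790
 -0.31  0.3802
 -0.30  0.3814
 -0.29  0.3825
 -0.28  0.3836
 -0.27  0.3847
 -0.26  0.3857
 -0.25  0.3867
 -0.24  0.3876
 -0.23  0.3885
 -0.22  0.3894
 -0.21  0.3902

σ√T = 0.12·√2.5 = 0.1897
d₁ = [ln(390/400) + (0.032 − 0.055 + 0.12²/2)·2.5] / 0.1897 = [-0.0253 − 0.0395] / 0.1897 = -0.3416 which rounds to -0.34
√T = √2.5 = 1.5811
φ(d₁) = φ(-0.34) = 0.3765
exp(−qT) = exp(−0.055·2.5) = 0.8715
vega = S·exp(−qT)·φ(d₁)·√T = 390·0.8715·0.3765·1.5811 = 202.3282

202.33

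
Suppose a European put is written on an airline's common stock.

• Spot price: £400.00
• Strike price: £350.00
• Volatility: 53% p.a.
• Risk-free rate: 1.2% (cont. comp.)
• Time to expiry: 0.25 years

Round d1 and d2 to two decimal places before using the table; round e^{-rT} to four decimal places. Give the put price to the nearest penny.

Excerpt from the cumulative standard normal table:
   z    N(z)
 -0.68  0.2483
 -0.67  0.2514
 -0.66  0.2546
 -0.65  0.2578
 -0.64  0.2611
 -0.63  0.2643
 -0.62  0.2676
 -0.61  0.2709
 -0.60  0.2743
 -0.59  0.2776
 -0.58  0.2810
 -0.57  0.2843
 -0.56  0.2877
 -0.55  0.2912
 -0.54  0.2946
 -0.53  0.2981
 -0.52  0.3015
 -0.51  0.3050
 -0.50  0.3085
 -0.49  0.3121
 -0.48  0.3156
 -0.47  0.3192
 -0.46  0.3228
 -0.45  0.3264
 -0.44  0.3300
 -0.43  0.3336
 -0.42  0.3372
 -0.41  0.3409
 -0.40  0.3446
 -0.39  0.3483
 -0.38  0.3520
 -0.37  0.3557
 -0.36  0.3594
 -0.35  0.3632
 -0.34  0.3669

£19.71

T = 0.25;  σ√T = 0.2650
d₁ = [ln(400/350) + (0.012 + 0.53²/2)·0.25] / 0.2650 = [0.1335 + 0.0381] / 0.2650 = 0.6477 → 0.65
d₂ = d₁ − σ√T = 0.6477 − 0.2650 = 0.3827 → 0.38
exp(−rT) = exp(−0.012·0.25) = 0.9970
N(−d₂) = N(-0.38) = 0.3520;  N(−d₁) = N(-0.65) = 0.2578
P = 350·0.9970·0.3520 − 400·0.2578 = 122.8304 − 103.1200 = 19.7104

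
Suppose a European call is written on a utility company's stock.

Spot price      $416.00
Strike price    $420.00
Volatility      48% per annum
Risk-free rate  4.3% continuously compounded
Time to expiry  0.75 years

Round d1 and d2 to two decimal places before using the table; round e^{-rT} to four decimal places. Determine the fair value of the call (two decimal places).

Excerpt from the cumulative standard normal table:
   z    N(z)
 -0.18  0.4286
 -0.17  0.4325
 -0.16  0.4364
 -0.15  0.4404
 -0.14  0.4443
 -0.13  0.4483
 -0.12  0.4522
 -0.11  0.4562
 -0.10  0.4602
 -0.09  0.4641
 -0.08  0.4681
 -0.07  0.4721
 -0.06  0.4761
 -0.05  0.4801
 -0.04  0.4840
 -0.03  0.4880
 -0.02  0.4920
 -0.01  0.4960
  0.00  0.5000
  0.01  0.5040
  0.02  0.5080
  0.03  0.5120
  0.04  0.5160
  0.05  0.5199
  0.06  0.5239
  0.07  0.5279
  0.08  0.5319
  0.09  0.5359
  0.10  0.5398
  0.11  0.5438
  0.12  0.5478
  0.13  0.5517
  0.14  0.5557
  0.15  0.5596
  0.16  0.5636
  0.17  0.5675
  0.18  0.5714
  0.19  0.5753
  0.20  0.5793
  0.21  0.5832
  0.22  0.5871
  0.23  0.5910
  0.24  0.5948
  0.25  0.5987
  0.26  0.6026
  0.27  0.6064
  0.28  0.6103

$71.58

σ√T = 0.48·√0.75 = 0.4157
d₁ = [ln(416/420) + (0.043 + 0.48²/2)·0.75] / 0.4157 = [-0.0096 + 0.1187] / 0.4157 = 0.2624 ≈ 0.26
d₂ = d₁ − σ√T = 0.2624 − 0.4157 = -0.1533 ≈ -0.15
exp(−rT) = exp(−0.043·0.75) = 0.9683
N(d₁) = N(0.26) = 0.6026;  N(d₂) = N(-0.15) = 0.4404
C = 416·0.6026 − 420·0.9683·0.4404 = 250.6816 − 179.1045 = 71.5771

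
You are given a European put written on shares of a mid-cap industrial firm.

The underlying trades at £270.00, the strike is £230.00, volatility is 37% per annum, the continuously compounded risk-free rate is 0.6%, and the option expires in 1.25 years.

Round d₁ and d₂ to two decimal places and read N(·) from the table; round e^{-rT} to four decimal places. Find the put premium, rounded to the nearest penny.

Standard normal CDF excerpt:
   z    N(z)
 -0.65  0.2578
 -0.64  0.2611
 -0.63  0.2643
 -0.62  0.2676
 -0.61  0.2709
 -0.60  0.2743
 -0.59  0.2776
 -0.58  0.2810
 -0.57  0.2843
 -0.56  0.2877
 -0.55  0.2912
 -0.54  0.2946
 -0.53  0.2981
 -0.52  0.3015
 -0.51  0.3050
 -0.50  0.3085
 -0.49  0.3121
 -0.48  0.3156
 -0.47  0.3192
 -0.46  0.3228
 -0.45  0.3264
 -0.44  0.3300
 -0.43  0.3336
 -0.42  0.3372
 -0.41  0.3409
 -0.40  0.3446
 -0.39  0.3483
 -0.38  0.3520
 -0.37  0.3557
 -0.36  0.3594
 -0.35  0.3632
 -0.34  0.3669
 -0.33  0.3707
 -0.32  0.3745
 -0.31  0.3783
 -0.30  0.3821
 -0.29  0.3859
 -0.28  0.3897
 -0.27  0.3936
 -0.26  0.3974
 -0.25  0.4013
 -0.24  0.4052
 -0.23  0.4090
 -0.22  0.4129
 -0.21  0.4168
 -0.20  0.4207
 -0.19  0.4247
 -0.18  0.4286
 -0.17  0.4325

£22.89

σ√T = 0.37·√1.25 = 0.4137
d₁ = [ln(270/230) + (0.006 + ½·0.37²)·1.25] / (σ√T) = (0.1603 + 0.0931) / 0.4137 = 0.6126 ≈ 0.61
d₂ = 0.6126 − 0.4137 = 0.1989 ≈ 0.20
exp(−rT) = exp(−0.006·1.25) = 0.9925
N(−d₂) = N(-0.20) = 0.4207;  N(−d₁) = N(-0.61) = 0.2709
P = 230·0.9925·0.4207 − 270·0.2709 = 96.0353 − 73.1430 = 22.8923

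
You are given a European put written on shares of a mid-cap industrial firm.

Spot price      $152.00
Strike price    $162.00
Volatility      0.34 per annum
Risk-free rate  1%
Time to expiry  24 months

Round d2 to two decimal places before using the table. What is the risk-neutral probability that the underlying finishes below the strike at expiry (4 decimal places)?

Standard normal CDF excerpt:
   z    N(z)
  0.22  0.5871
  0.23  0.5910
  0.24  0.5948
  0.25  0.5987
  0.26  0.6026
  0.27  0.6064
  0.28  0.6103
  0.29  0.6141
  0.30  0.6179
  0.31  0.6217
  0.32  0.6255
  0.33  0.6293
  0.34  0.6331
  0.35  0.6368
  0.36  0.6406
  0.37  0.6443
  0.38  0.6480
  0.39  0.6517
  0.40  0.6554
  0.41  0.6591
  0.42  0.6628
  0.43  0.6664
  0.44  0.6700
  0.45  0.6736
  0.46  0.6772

0.6293

σ√T = 0.34·√2 = 0.4808
d₁ = [ln(152/162) + (0.01 + 0.34²/2)·2] / 0.4808 = [-0.0637 + 0.1356] / 0.4808 = 0.1495 → 0.15
d₂ = d₁ − σ√T = 0.1495 − 0.4808 = -0.3313 → -0.33
Pr(exercise) under Q = N(−d₂) = N(0.33) = 0.6293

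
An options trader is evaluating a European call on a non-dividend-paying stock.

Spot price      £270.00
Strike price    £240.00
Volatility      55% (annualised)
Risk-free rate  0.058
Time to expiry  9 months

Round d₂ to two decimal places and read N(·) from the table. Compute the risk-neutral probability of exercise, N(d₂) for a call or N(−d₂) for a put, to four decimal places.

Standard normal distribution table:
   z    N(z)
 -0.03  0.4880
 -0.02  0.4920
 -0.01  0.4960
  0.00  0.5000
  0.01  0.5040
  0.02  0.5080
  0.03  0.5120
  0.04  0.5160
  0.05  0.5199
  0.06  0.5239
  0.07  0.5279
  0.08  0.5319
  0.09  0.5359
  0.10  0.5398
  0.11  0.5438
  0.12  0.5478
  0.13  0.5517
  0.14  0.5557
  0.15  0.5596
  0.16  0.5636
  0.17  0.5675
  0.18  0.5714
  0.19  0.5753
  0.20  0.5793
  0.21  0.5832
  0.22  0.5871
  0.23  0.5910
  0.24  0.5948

T = 0.75;  σ√T = 0.4763
d₁ = [ln(270/240) + (0.058 + ½·0.55²)·0.75] / (σ√T) = (0.1178 + 0.1569) / 0.4763 = 0.5768 ≈ 0.58
d₂ = 0.5768 − 0.4763 = 0.1004 ≈ 0.10
Pr(exercise) under Q = N(d₂) = 0.5398

0.5398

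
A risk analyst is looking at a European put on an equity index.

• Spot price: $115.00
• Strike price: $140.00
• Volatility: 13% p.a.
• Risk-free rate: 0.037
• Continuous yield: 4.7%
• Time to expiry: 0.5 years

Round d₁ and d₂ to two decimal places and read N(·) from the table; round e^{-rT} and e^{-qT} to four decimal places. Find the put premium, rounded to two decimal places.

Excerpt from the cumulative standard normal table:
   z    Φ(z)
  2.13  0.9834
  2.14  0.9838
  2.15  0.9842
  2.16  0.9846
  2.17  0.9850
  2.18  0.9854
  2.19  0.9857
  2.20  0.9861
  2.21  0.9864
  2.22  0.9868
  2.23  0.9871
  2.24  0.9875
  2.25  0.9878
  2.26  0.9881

$25.16

σ√T = 0.13·√0.5 = 0.0919
d₁ = [ln(115/140) + (0.037 − 0.047 + 0.13²/2)·0.5] / 0.0919 = [-0.1967 − 0.0008] / 0.0919 = -2.1484 which rounds to -2.15
d₂ = d₁ − σ√T = -2.1484 − 0.0919 = -2.2403 which rounds to -2.24
e^(−qT) = e^(−0.047·0.5) = 0.9768;  e^(−rT) = e^(−0.037·0.5) = 0.9817
P = 140·0.9817·N(2.24) − 115·0.9768·N(2.15) = 140·0.9817·0.9875 − 115·0.9768·0.9842 = 135.7200 − 110.5572 = 25.1629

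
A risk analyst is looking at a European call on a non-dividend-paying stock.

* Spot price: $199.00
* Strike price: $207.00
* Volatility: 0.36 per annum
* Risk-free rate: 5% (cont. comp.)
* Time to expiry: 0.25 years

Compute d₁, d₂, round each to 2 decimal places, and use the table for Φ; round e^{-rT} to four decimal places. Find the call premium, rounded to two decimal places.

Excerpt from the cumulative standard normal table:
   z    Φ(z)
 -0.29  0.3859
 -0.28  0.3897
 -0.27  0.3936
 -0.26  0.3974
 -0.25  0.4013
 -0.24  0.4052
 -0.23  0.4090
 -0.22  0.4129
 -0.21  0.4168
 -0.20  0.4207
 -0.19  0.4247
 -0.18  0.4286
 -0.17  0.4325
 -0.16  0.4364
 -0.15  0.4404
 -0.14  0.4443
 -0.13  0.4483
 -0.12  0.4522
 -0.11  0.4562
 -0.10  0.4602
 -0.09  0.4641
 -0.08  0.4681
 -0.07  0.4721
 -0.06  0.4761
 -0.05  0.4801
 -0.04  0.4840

σ√T = 0.36·√0.25 = 0.1800
d₁ = [ln(199/207) + (0.05 + ½·0.36²)·0.25] / (σ√T) = (-0.0394 + 0.0287) / 0.1800 = -0.0595 → -0.06
d₂ = -0.0595 − 0.1800 = -0.2395 → -0.24
e^(−rT) = e^(−0.05·0.25) = 0.9876
N(d₁) = N(-0.06) = 0.4761;  N(d₂) = N(-0.24) = 0.4052
C = 199·0.4761 − 207·0.9876·0.4052 = 94.7439 − 82.8363 = 11.9076

$11.91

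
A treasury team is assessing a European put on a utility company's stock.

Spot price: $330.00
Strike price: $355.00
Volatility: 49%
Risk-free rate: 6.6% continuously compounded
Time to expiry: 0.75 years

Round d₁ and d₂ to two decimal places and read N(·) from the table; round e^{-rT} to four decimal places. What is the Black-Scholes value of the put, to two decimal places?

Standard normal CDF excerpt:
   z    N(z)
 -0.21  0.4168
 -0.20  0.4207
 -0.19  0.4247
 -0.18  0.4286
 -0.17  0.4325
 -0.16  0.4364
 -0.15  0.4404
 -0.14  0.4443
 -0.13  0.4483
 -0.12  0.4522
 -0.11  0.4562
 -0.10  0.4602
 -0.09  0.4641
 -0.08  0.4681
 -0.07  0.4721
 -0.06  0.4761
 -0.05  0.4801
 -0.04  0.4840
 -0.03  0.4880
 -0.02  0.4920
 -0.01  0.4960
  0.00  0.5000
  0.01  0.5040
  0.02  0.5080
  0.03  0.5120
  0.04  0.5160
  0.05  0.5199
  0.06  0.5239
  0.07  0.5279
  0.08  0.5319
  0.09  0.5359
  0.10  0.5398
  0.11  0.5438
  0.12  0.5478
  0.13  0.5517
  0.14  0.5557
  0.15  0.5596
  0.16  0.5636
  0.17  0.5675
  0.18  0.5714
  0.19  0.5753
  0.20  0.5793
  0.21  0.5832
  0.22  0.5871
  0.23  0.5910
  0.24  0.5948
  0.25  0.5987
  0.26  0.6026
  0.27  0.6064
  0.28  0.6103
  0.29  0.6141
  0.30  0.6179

$60.86

T = 0.75;  σ√T = 0.4244
d₁ = [ln(330/355) + (0.066 + ½·0.49²)·0.75] / (σ√T) = (-0.0730 + 0.1395) / 0.4244 = 0.1567 ≈ 0.16
d₂ = 0.1567 − 0.4244 = -0.2676 ≈ -0.27
exp(−rT) = exp(−0.066·0.75) = 0.9517
N(−d₂) = N(0.27) = 0.6064;  N(−d₁) = N(-0.16) = 0.4364
P = 355·0.9517·0.6064 − 330·0.4364 = 204.8744 − 144.0120 = 60.8624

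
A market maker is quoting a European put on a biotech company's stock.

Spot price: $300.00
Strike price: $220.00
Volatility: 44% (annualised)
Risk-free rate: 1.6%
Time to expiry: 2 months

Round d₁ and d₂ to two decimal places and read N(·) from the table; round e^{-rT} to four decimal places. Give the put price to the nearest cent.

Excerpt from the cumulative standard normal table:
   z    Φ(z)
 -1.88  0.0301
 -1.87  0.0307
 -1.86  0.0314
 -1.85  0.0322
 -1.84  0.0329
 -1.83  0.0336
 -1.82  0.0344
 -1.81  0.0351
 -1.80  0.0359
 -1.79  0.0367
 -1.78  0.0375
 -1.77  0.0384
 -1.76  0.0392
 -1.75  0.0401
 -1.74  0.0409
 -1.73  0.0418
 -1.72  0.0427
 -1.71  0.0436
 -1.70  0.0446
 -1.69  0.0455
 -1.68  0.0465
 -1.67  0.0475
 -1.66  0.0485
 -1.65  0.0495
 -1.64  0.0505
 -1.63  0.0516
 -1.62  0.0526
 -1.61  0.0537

$0.78

σ√T = 0.44·√0.1667 = 0.1796
d₁ = [ln(300/220) + (0.016 + ½·0.44²)·0.1667] / (σ√T) = (0.3102 + 0.0188) / 0.1796 = 1.8313 ⇒ 1.83
d₂ = 1.8313 − 0.1796 = 1.6517 ⇒ 1.65
exp(−rT) = exp(−0.016·0.1667) = 0.9973
N(−d₂) = N(-1.65) = 0.0495;  N(−d₁) = N(-1.83) = 0.0336
P = 220·0.9973·0.0495 − 300·0.0336 = 10.8606 − 10.0800 = 0.7806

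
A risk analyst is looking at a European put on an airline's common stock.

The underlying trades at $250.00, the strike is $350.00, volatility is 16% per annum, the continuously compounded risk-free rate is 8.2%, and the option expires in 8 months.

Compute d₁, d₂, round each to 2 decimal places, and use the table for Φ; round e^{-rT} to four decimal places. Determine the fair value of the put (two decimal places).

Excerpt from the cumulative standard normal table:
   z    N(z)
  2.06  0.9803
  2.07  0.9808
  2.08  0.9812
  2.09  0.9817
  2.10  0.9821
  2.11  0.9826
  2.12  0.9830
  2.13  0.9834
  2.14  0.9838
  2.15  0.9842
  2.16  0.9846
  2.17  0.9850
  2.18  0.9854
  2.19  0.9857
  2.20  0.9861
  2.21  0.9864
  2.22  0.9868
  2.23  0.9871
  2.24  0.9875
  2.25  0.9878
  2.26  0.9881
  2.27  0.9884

$81.58

T = 0.6667;  σ√T = 0.1306
d₁ = [ln(250/350) + (0.082 + 0.16²/2)·0.6667] / 0.1306 = [-0.3365 + 0.0632] / 0.1306 = -2.0918 ≈ -2.09
d₂ = d₁ − σ√T = -2.0918 − 0.1306 = -2.2224 ≈ -2.22
exp(−rT) = exp(−0.082·0.6667) = 0.9468
N(−d₂) = N(2.22) = 0.9868;  N(−d₁) = N(2.09) = 0.9817
P = 350·0.9468·0.9868 − 250·0.9817 = 327.0058 − 245.4250 = 81.5808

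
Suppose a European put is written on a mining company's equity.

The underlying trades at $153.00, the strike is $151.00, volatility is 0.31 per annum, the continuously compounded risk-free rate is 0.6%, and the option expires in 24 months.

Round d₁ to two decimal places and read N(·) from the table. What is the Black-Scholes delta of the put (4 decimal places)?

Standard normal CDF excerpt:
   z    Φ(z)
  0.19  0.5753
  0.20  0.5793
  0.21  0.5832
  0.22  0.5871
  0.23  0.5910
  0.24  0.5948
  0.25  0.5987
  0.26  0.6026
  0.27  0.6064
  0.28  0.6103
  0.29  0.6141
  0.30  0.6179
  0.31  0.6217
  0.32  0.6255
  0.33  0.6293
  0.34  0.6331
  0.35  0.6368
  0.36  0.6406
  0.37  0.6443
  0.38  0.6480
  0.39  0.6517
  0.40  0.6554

-0.3897

σ√T = 0.31·√2 = 0.4384
d₁ = [ln(153/151) + (0.006 + 0.31²/2)·2] / 0.4384 = [0.0132 + 0.1081] / 0.4384 = 0.2766 → 0.28
N(d₁) = N(0.28) = 0.6103
Δ_put = N(d₁) − 1 = 0.6103 − 1 = -0.3897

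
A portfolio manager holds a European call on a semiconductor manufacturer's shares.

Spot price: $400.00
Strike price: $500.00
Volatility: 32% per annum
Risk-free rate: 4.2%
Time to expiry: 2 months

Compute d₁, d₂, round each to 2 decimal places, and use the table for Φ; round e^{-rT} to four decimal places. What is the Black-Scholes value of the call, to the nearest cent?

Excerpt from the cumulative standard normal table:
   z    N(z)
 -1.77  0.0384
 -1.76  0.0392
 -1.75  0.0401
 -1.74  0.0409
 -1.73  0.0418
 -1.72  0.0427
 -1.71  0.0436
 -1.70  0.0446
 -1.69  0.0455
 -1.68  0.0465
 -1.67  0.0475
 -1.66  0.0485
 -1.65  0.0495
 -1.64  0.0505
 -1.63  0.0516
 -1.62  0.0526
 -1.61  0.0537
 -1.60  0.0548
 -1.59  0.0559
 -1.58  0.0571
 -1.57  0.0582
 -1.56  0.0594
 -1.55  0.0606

σ√T = 0.32·√0.1667 = 0.1306
d₁ = [ln(400/500) + (0.042 + ½·0.32²)·0.1667] / (σ√T) = (-0.2231 + 0.0155) / 0.1306 = -1.5892 ≈ -1.59
d₂ = -1.5892 − 0.1306 = -1.7198 ≈ -1.72
e^(−rT) = e^(−0.042·0.1667) = 0.9930
C = 400·N(-1.59) − 500·0.9930·N(-1.72) = 400·0.0559 − 500·0.9930·0.0427 = 22.3600 − 21.2005 = 1.1594

$1.16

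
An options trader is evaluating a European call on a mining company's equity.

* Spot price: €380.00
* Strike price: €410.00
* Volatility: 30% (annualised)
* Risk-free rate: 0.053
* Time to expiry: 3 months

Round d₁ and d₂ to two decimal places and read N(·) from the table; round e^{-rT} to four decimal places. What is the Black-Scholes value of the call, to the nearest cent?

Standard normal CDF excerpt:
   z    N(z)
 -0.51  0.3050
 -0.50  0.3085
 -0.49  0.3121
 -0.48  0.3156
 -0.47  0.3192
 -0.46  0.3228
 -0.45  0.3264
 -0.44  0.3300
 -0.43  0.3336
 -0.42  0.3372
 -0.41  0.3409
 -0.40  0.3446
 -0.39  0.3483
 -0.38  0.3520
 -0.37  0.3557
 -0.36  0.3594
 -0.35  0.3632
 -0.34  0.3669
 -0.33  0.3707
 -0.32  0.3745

€13.15

σ√T = 0.3 × 0.5000 = 0.1500
ln(S/K) + (r + σ²/2)T = ln(380/410) + (0.053 + 0.3²/2)·0.25 = -0.0760 + 0.0245 = -0.0515
d₁ = -0.0515 / 0.1500 = -0.3432 → -0.34
d₂ = d₁ − σ√T = -0.3432 − 0.1500 = -0.4932 → -0.49
e^(−rT) = e^(−0.053·0.25) = 0.9868
C = 380·N(-0.34) − 410·0.9868·N(-0.49) = 380·0.3669 − 410·0.9868·0.3121 = 139.4220 − 126.2719 = 13.1501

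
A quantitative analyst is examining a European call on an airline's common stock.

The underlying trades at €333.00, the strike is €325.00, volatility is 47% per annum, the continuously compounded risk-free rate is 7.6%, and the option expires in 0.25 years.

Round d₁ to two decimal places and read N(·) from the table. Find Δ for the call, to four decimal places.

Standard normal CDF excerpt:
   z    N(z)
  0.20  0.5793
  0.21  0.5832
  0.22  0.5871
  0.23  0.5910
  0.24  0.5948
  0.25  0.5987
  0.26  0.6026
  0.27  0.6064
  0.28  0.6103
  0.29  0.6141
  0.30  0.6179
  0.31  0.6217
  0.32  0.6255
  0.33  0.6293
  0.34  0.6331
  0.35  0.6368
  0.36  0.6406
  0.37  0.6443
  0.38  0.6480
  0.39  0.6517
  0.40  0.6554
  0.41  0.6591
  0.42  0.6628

0.6179

σ√T = 0.47·√0.25 = 0.2350
ln(S/K) + (r + σ²/2)T = ln(333/325) + (0.076 + 0.47²/2)·0.25 = 0.0243 + 0.0466 = 0.0709
d₁ = 0.0709 / 0.2350 = 0.3018 ⇒ 0.30
N(d₁) = N(0.30) = 0.6179
Δ_call = N(d₁) = 0.6179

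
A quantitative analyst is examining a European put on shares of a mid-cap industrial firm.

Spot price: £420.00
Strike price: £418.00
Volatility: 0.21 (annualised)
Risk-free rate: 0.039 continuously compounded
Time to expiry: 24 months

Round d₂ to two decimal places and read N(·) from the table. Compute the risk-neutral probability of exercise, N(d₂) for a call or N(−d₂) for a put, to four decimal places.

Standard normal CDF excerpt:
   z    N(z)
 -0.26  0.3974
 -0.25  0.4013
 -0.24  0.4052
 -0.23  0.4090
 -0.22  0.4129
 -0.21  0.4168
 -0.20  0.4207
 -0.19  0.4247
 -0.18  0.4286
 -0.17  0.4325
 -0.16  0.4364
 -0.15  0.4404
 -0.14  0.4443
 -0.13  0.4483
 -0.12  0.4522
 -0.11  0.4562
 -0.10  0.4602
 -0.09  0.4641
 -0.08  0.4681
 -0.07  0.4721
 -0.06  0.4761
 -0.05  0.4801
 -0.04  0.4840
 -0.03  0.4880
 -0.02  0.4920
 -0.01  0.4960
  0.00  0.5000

σ√T = 0.21·√2 = 0.2970
d₁ = [ln(420/418) + (0.039 + 0.21²/2)·2] / 0.2970 = [0.0048 + 0.1221] / 0.2970 = 0.4272 which rounds to 0.43
d₂ = d₁ − σ√T = 0.4272 − 0.2970 = 0.1302 which rounds to 0.13
Pr(exercise) under Q = N(−d₂) = N(-0.13) = 0.4483

0.4483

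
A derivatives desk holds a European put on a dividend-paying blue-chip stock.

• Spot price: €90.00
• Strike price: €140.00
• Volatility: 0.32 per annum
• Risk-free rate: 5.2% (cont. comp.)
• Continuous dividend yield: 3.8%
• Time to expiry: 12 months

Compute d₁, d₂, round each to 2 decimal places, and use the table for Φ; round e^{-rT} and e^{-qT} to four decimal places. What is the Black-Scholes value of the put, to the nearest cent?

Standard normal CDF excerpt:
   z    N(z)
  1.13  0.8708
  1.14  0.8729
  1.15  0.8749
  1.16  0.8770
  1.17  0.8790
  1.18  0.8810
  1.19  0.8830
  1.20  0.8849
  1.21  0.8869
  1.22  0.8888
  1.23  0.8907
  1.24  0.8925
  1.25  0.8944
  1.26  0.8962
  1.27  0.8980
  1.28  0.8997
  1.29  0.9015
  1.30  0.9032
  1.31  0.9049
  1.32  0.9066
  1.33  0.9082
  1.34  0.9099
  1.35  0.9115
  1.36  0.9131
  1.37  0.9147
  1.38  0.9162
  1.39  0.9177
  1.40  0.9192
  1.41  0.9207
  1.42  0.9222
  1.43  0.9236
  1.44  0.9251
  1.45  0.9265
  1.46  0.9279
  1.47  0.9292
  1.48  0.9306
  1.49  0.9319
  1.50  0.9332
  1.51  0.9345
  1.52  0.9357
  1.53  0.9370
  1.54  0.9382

€47.69

σ√T = 0.32·√1 = 0.3200
d₁ = [ln(90/140) + (0.052 − 0.038 + ½·0.32²)·1] / (σ√T) = (-0.4418 + 0.0652) / 0.3200 = -1.1770 → -1.18
d₂ = -1.1770 − 0.3200 = -1.4970 → -1.50
e^(−qT) = e^(−0.038·1) = 0.9627;  e^(−rT) = e^(−0.052·1) = 0.9493
P = 140·0.9493·N(1.50) − 90·0.9627·N(1.18) = 140·0.9493·0.9332 − 90·0.9627·0.8810 = 124.0241 − 76.3325 = 47.6917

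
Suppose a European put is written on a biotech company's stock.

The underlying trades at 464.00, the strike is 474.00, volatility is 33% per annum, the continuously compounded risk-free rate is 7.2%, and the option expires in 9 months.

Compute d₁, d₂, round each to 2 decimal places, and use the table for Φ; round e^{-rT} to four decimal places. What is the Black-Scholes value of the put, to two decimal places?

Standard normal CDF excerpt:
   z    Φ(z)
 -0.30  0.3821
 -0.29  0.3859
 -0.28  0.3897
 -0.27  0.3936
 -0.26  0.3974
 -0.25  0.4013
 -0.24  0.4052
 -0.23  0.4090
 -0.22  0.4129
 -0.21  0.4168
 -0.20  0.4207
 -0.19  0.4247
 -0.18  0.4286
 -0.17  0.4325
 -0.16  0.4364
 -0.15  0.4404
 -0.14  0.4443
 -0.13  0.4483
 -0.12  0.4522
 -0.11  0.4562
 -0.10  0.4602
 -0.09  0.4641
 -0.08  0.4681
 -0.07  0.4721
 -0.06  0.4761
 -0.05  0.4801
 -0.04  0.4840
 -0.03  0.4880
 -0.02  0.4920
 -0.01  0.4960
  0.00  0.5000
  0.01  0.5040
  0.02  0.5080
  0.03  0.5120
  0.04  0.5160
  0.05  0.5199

45.53

σ√T = 0.33 × 0.8660 = 0.2858
ln(S/K) + (r + σ²/2)T = ln(464/474) + (0.072 + 0.33²/2)·0.75 = -0.0213 + 0.0948 = 0.0735
d₁ = 0.0735 / 0.2858 = 0.2572 which rounds to 0.26
d₂ = d₁ − σ√T = 0.2572 − 0.2858 = -0.0286 which rounds to -0.03
e^(−rT) = e^(−0.072·0.75) = 0.9474
P = 474·0.9474·N(0.03) − 464·N(-0.26) = 474·0.9474·0.5120 − 464·0.3974 = 229.9226 − 184.3936 = 45.5290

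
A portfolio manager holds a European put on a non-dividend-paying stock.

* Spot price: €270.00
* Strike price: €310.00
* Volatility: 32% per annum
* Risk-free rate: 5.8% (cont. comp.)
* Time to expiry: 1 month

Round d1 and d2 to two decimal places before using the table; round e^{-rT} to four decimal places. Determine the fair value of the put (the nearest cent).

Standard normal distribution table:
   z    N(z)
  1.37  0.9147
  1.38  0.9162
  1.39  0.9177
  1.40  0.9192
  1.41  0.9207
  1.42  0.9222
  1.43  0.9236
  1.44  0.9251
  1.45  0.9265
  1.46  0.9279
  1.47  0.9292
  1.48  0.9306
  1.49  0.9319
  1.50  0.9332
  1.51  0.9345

€39.32

T = 0.08333;  σ√T = 0.0924
d₁ = [ln(270/310) + (0.058 + 0.32²/2)·0.08333] / 0.0924 = [-0.1382 + 0.0091] / 0.0924 = -1.3970 → -1.40
d₂ = d₁ − σ√T = -1.3970 − 0.0924 = -1.4894 → -1.49
e^(−rT) = e^(−0.058·0.08333) = 0.9952
N(−d₂) = N(1.49) = 0.9319;  N(−d₁) = N(1.40) = 0.9192
P = 310·0.9952·0.9319 − 270·0.9192 = 287.5023 − 248.1840 = 39.3183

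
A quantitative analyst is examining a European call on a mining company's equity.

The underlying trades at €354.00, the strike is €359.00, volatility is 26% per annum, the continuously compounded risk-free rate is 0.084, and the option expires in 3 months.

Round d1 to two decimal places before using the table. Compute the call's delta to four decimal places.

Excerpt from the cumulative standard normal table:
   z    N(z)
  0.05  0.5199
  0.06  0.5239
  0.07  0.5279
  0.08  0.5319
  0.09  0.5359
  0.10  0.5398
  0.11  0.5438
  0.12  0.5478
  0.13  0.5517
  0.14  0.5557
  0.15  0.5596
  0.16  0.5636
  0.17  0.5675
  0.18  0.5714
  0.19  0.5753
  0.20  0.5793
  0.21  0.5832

0.5478

σ√T = 0.26·√0.25 = 0.1300
d₁ = [ln(354/359) + (0.084 + 0.26²/2)·0.25] / 0.1300 = [-0.0140 + 0.0295] / 0.1300 = 0.1187 which rounds to 0.12
N(d₁) = N(0.12) = 0.5478
Δ_call = N(d₁) = 0.5478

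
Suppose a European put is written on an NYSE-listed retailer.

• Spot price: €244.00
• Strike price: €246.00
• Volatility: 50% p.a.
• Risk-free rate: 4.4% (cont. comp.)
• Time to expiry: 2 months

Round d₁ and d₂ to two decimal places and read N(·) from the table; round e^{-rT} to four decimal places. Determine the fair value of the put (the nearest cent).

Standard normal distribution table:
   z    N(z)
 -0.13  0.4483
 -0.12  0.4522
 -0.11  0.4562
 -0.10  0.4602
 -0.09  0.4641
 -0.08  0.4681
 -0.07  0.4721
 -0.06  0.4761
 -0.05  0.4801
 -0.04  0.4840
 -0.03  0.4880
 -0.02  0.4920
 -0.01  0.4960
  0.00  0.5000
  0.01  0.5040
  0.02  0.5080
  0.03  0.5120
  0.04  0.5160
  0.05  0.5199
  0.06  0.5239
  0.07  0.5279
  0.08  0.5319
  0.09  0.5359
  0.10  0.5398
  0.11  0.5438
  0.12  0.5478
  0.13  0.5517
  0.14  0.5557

€20.51

σ√T = 0.5 × 0.4082 = 0.2041
d₁ = [ln(244/246) + (0.044 + 0.5²/2)·0.1667] / 0.2041 = [-0.0082 + 0.0282] / 0.2041 = 0.0980 ≈ 0.10
d₂ = d₁ − σ√T = 0.0980 − 0.2041 = -0.1061 ≈ -0.11
e^(−rT) = e^(−0.044·0.1667) = 0.9927
P = 246·0.9927·N(0.11) − 244·N(-0.10) = 246·0.9927·0.5438 − 244·0.4602 = 132.7982 − 112.2888 = 20.5094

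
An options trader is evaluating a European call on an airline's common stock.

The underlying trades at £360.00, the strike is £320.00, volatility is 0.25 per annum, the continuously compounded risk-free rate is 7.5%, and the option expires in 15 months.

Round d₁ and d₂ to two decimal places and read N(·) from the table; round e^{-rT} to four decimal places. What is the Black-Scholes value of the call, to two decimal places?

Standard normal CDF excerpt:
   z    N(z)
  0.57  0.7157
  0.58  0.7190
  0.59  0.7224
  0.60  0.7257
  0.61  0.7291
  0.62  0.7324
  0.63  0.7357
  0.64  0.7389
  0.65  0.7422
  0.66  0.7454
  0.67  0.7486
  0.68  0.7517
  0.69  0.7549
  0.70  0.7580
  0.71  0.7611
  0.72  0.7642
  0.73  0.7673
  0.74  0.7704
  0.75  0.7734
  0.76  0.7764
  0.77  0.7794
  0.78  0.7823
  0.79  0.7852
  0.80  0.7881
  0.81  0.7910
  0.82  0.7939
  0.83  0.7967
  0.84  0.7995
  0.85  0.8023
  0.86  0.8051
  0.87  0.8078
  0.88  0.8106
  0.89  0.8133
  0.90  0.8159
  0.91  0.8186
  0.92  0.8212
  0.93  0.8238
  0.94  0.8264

σ√T = 0.25·√1.25 = 0.2795
d₁ = [ln(360/320) + (0.075 + ½·0.25²)·1.25] / (σ√T) = (0.1178 + 0.1328) / 0.2795 = 0.8966 ⇒ 0.90
d₂ = 0.8966 − 0.2795 = 0.6170 ⇒ 0.62
e^(−rT) = e^(−0.075·1.25) = 0.9105
N(d₁) = N(0.90) = 0.8159;  N(d₂) = N(0.62) = 0.7324
C = 360·0.8159 − 320·0.9105·0.7324 = 293.7240 − 213.3921 = 80.3319

£80.33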